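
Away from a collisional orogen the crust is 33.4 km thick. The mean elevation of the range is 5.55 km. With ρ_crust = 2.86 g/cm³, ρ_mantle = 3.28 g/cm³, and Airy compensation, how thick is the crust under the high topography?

76.7 km

Root depth r = h ρ_c / (ρ_m − ρ_c) = 5.55 km × 2.86 / 0.42 = 37.79 km.
Total thickness = T + h + r = 33.4 km + 5.55 km + 37.79 km = 76.7 km.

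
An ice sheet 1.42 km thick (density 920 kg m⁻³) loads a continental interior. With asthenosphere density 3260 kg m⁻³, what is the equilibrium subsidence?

0.401 km

For local isostatic compensation: the ice load ρ_ice t is balanced by mantle displaced below, ρ_m s.
s = t ρ_ice / ρ_m = 1.42 km × 920/3260 = 0.401 km.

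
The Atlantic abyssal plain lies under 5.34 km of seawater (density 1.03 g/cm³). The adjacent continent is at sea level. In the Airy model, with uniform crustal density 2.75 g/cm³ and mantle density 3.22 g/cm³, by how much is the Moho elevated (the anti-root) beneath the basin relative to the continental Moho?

19.5 km

In Airy isostatic equilibrium: replacing crust with seawater at the top is compensated by replacing crust with mantle at the base: d (ρ_c − ρ_w) = a (ρ_m − ρ_c).
a = d (ρ_c − ρ_w)/(ρ_m − ρ_c) = 5.34 km × 1.72/0.47 = 19.5 km.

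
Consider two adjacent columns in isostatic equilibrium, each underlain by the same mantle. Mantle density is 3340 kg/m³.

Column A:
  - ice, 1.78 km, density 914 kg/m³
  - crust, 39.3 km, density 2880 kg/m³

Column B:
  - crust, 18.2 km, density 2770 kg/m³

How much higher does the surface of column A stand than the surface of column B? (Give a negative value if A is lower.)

For any compensation level in the mantle, the mantle terms cancel and isostasy reduces to e = (Σt_A − Σt_B) − (Σ(ρt)_A − Σ(ρt)_B) / ρ_m.
Σt_A = 41.08 km; Σt_B = 18.2 km; Σ(ρt)_A = 114810.92; Σ(ρt)_B = 50414 (in km·kg/m³).
e = (41.08 − 18.2) − (114810.92 − 50414) / 3340 = 3.6 km.

3.6 km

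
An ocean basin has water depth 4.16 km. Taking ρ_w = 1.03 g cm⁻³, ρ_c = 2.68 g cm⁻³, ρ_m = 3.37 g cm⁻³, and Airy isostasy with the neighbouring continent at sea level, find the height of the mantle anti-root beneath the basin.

9.95 km

Equating mass per unit area of the two columns: replacing crust with seawater at the top is compensated by replacing crust with mantle at the base: d (ρ_c − ρ_w) = a (ρ_m − ρ_c).
a = d (ρ_c − ρ_w)/(ρ_m − ρ_c) = 4.16 km × 1.65/0.69 = 9.95 km.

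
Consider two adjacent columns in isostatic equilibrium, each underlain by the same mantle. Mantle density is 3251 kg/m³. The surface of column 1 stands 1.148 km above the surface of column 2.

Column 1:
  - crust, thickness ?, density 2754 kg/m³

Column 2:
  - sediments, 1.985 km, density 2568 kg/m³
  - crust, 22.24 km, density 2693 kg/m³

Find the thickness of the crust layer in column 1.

Take the compensation level at the base of the deeper column (depth z_c below the surface of column 1) and equate Σ ρ_i t_i down to z_c; mantle fills any gap and the z_c terms cancel.
Column 1: x×2754 + (z_c − 0 − x)×3251
Column 2: 1.148×0 + 1.985×2568 + 22.24×2693 + (z_c − 1.148 − 24.225)×3251
The z_c×3251 term appears on both sides and cancels. Collect the known terms of each column as K = Σ(ρt)_known − 3251 × (depth of known layers): K_1 = 0 − 3251×0 = 0; K_2 = 64989.8 − 3251×(1.148 + 24.225) = −17497.823.
Balance: K_1 − x×(3251 − 2754) = K_2, so x = (K_1 − K_2)/(3251 − 2754) = 17497.8/497 = 35.2 km.

35.2 km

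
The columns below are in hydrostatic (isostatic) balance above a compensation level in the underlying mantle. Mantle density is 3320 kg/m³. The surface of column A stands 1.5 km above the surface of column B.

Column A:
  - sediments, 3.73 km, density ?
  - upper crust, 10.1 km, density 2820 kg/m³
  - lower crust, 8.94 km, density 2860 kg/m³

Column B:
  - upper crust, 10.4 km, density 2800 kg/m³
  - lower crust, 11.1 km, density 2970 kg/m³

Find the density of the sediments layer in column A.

Take the compensation level at the base of the deeper column (depth z_c below the surface of column A) and equate Σ ρ_i t_i down to z_c; mantle fills any gap and the z_c terms cancel.
Column A: 3.73×ρ + 10.1×2820 + 8.94×2860 + (z_c − 22.77)×3320
Column B: 1.5×0 + 10.4×2800 + 11.1×2970 + (z_c − 1.5 − 21.5)×3320
The z_c×3320 term appears on both sides and cancels. Collect the known terms of each column as K = Σ(ρt)_known − 3320 × (depth of known layers): K_A = 54050.4 − 3320×22.77 = −21546; K_B = 62087 − 3320×(1.5 + 21.5) = −14273.
Balance: K_A + 3.73×ρ = K_B, so ρ = (K_B − K_A)/3.73 = 7273/3.73 = 1950 kg/m³.

1950 kg/m³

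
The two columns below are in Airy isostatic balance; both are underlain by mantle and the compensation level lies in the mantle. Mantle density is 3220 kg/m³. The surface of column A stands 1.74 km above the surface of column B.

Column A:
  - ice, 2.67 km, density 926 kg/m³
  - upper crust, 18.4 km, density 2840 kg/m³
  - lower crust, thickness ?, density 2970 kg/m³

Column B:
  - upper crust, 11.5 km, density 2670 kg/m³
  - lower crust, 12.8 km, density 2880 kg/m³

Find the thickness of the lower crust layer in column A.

Take the compensation level at the base of the deeper column (depth z_c below the surface of column A) and equate Σ ρ_i t_i down to z_c; mantle fills any gap and the z_c terms cancel.
Column A: 2.67×926 + 18.4×2840 + x×2970 + (z_c − 21.07 − x)×3220
Column B: 1.74×0 + 11.5×2670 + 12.8×2880 + (z_c − 1.74 − 24.3)×3220
The z_c×3220 term appears on both sides and cancels. Collect the known terms of each column as K = Σ(ρt)_known − 3220 × (depth of known layers): K_A = 54728.42 − 3220×21.07 = −13116.98; K_B = 67569 − 3220×(1.74 + 24.3) = −16279.8.
Balance: K_A − x×(3220 − 2970) = K_B, so x = (K_A − K_B)/(3220 − 2970) = 3162.82/250 = 12.7 km.

12.7 km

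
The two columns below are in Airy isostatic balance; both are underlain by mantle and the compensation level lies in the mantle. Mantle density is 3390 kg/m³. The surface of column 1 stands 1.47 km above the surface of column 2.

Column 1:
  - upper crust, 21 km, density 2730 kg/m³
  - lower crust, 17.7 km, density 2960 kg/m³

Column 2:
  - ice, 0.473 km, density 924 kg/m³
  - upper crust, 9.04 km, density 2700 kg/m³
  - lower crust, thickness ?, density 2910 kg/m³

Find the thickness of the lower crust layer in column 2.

Take the compensation level at the base of the deeper column (depth z_c below the surface of column 1) and equate Σ ρ_i t_i down to z_c; mantle fills any gap and the z_c terms cancel.
Column 1: 21×2730 + 17.7×2960 + (z_c − 38.7)×3390
Column 2: 1.47×0 + 0.473×924 + 9.04×2700 + x×2910 + (z_c − 1.47 − 9.513 − x)×3390
The z_c×3390 term appears on both sides and cancels. Collect the known terms of each column as K = Σ(ρt)_known − 3390 × (depth of known layers): K_1 = 109722 − 3390×38.7 = −21471; K_2 = 24845.052 − 3390×(1.47 + 9.513) = −12387.318.
Balance: K_1 = K_2 − x×(3390 − 2910), so x = (K_2 − K_1)/(3390 − 2910) = 9083.68/480 = 18.9 km.

18.9 km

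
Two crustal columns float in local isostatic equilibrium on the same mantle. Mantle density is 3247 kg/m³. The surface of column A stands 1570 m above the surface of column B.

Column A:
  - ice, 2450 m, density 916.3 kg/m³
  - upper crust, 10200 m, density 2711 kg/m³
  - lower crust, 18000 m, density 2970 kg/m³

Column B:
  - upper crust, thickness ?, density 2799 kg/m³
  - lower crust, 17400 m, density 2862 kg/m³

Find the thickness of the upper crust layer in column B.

Take the compensation level at the base of the deeper column (depth z_c below the surface of column A) and equate Σ ρ_i t_i down to z_c; mantle fills any gap and the z_c terms cancel.
Column A: 2450×916.3 + 10200×2711 + 18000×2970 + (z_c − 30650)×3247
Column B: 1570×0 + x×2799 + 17400×2862 + (z_c − 1570 − 17400 − x)×3247
The z_c×3247 term appears on both sides and cancels. Collect the known terms of each column as K = Σ(ρt)_known − 3247 × (depth of known layers): K_A = 83357135 − 3247×30650 = −16163415; K_B = 49798800 − 3247×(1570 + 17400) = −11796790.
Balance: K_A = K_B − x×(3247 − 2799), so x = (K_B − K_A)/(3247 − 2799) = 4366620/448 = 9750 m.

9750 m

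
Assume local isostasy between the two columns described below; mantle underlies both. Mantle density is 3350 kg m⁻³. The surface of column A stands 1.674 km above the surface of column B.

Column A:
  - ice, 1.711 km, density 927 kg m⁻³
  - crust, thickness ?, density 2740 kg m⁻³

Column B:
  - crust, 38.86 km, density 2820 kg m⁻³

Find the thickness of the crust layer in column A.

36.2 km

Take the compensation level at the base of the deeper column (depth z_c below the surface of column A) and equate Σ ρ_i t_i down to z_c; mantle fills any gap and the z_c terms cancel.
Column A: 1.711×927 + x×2740 + (z_c − 1.711 − x)×3350
Column B: 1.674×0 + 38.86×2820 + (z_c − 1.674 − 38.86)×3350
The z_c×3350 term appears on both sides and cancels. Collect the known terms of each column as K = Σ(ρt)_known − 3350 × (depth of known layers): K_A = 1586.097 − 3350×1.711 = −4145.753; K_B = 109585.2 − 3350×(1.674 + 38.86) = −26203.7.
Balance: K_A − x×(3350 − 2740) = K_B, so x = (K_A − K_B)/(3350 − 2740) = 22057.9/610 = 36.2 km.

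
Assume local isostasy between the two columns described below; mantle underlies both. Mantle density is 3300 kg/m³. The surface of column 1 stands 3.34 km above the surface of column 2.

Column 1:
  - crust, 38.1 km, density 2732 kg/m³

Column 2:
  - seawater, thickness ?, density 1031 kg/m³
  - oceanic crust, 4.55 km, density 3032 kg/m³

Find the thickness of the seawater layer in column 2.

Take the compensation level at the base of the deeper column (depth z_c below the surface of column 1) and equate Σ ρ_i t_i down to z_c; mantle fills any gap and the z_c terms cancel.
Column 1: 38.1×2732 + (z_c − 38.1)×3300
Column 2: 3.34×0 + x×1031 + 4.55×3032 + (z_c − 3.34 − 4.55 − x)×3300
The z_c×3300 term appears on both sides and cancels. Collect the known terms of each column as K = Σ(ρt)_known − 3300 × (depth of known layers): K_1 = 104089.2 − 3300×38.1 = −21640.8; K_2 = 13795.6 − 3300×(3.34 + 4.55) = −12241.4.
Balance: K_1 = K_2 − x×(3300 − 1031), so x = (K_2 − K_1)/(3300 − 1031) = 9399.4/2269 = 4.14 km.

4.14 km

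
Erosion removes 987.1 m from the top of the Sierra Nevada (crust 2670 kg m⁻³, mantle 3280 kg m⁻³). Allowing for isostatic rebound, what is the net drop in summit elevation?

184 m

Rebound u = e ρ_c/ρ_m = 987.1 m × 2670/3280 = 803.5 m.
Net surface drop = e − u = 987.1 m − 803.5 m = e (ρ_m − ρ_c)/ρ_m = 184 m.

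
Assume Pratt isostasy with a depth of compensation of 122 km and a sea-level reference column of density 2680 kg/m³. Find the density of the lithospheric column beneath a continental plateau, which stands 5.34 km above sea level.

Pratt balance: ρ_ref D = ρ (D + h).
ρ = ρ_ref D/(D + h) = 2680 × 122 km/(122 km + 5.34 km) = 2570 kg/m³.

2570 kg/m³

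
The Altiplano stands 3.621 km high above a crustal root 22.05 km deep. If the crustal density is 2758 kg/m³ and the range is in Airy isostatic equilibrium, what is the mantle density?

Airy balance: ρ_c h = (ρ_m − ρ_c) r → ρ_m = ρ_c (1 + h/r).
ρ_m = 2758 × (1 + 3.621 km/22.05 km) = 3210 kg/m³.

3210 kg/m³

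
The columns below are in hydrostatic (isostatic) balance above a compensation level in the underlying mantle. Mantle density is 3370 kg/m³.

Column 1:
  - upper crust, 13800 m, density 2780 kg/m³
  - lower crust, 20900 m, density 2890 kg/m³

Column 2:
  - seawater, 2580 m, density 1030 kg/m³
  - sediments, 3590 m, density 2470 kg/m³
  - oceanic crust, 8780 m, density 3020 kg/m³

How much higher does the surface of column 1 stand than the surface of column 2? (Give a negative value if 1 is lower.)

For any compensation level in the mantle, the mantle terms cancel and isostasy reduces to e = (Σt_1 − Σt_2) − (Σ(ρt)_1 − Σ(ρt)_2) / ρ_m.
Σt_1 = 34700 m; Σt_2 = 14950 m; Σ(ρt)_1 = 98765000; Σ(ρt)_2 = 38040300 (in m·kg/m³).
e = (34700 − 14950) − (98765000 − 38040300) / 3370 = 1730 m.

1730 m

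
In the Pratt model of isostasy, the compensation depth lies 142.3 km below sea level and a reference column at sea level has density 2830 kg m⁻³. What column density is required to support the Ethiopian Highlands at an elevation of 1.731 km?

2800 kg m⁻³

Pratt balance: ρ_ref D = ρ (D + h).
ρ = ρ_ref D/(D + h) = 2830 × 142.3 km/(142.3 km + 1.731 km) = 2800 kg m⁻³.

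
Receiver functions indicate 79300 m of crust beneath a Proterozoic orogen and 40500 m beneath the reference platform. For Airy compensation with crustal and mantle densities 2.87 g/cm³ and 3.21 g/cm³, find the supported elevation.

Excess crust Δ = 79300 m − 40500 m = 38800 m, split between elevation h and root r with h + r = Δ.
Airy balance ρ_c h = (ρ_m − ρ_c) r gives r = h ρ_c/(ρ_m − ρ_c), so h (1 + ρ_c/(ρ_m − ρ_c)) = Δ, i.e. h = Δ (ρ_m − ρ_c)/ρ_m.
h = 38800 m × 0.34/3.21 = 4110 m.

4110 m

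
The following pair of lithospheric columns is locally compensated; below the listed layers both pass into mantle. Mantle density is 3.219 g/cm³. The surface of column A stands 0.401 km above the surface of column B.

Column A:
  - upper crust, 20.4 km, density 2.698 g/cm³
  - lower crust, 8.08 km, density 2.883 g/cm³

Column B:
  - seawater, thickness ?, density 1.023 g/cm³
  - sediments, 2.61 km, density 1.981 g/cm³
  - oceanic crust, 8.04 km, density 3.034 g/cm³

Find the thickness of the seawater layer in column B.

Take the compensation level at the base of the deeper column (depth z_c below the surface of column A) and equate Σ ρ_i t_i down to z_c; mantle fills any gap and the z_c terms cancel.
Column A: 20.4×2.698 + 8.08×2.883 + (z_c − 28.48)×3.219
Column B: 0.401×0 + x×1.023 + 2.61×1.981 + 8.04×3.034 + (z_c − 0.401 − 10.65 − x)×3.219
The z_c×3.219 term appears on both sides and cancels. Collect the known terms of each column as K = Σ(ρt)_known − 3.219 × (depth of known layers): K_A = 78.33384 − 3.219×28.48 = −13.34328; K_B = 29.56377 − 3.219×(0.401 + 10.65) = −6.009399.
Balance: K_A = K_B − x×(3.219 − 1.023), so x = (K_B − K_A)/(3.219 − 1.023) = 7.33388/2.196 = 3.34 km.

3.34 km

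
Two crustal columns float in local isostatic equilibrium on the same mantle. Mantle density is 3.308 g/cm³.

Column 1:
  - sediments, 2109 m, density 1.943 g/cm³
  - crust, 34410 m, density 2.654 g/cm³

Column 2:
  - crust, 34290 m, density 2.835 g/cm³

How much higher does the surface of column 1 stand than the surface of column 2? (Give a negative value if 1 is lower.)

2770 m

For any compensation level in the mantle, the mantle terms cancel and isostasy reduces to e = (Σt_1 − Σt_2) − (Σ(ρt)_1 − Σ(ρt)_2) / ρ_m.
Σt_1 = 36519 m; Σt_2 = 34290 m; Σ(ρt)_1 = 95421.927; Σ(ρt)_2 = 97212.15 (in m·g/cm³).
e = (36519 − 34290) − (95421.927 − 97212.15) / 3.308 = 2770 m.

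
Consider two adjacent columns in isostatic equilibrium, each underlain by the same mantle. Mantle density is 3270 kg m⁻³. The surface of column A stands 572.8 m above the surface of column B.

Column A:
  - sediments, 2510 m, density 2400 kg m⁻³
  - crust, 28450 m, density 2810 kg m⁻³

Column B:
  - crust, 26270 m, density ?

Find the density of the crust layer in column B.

2760 kg m⁻³

Take the compensation level at the base of the deeper column (depth z_c below the surface of column A) and equate Σ ρ_i t_i down to z_c; mantle fills any gap and the z_c terms cancel.
Column A: 2510×2400 + 28450×2810 + (z_c − 30960)×3270
Column B: 572.8×0 + 26270×ρ + (z_c − 572.8 − 26270)×3270
The z_c×3270 term appears on both sides and cancels. Collect the known terms of each column as K = Σ(ρt)_known − 3270 × (depth of known layers): K_A = 85968500 − 3270×30960 = −15270700; K_B = 0 − 3270×(572.8 + 26270) = −87775956.
Balance: K_A = K_B + 26270×ρ, so ρ = (K_A − K_B)/26270 = 72505300/26270 = 2760 kg m⁻³.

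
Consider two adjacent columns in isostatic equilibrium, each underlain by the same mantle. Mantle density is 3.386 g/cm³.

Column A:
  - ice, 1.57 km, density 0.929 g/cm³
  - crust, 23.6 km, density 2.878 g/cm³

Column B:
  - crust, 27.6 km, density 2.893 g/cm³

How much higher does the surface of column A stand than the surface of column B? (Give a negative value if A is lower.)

0.661 km

For any compensation level in the mantle, the mantle terms cancel and isostasy reduces to e = (Σt_A − Σt_B) − (Σ(ρt)_A − Σ(ρt)_B) / ρ_m.
Σt_A = 25.17 km; Σt_B = 27.6 km; Σ(ρt)_A = 69.37933; Σ(ρt)_B = 79.8468 (in km·g/cm³).
e = (25.17 − 27.6) − (69.37933 − 79.8468) / 3.386 = 0.661 km.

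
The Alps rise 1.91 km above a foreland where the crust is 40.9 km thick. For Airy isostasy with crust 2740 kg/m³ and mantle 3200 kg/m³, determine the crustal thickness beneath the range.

54.2 km

Root depth r = h ρ_c / (ρ_m − ρ_c) = 1.91 km × 2740 / 460 = 11.38 km.
Total thickness = T + h + r = 40.9 km + 1.91 km + 11.38 km = 54.2 km.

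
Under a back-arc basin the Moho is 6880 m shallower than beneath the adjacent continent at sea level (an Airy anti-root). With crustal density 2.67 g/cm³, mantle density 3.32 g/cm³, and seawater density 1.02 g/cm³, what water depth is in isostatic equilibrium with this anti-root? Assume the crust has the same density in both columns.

2710 m

Replacing a thickness d of crust by seawater at the top must be balanced by replacing crust with mantle at the base: d (ρ_c − ρ_w) = a (ρ_m − ρ_c).
d = a (ρ_m − ρ_c)/(ρ_c − ρ_w) = 6880 m × 0.65/1.65 = 2710 m.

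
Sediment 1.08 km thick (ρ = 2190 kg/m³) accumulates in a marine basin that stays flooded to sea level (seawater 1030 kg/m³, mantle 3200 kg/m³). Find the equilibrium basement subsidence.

Submarine loading: the sediment displaces seawater, and the subsidence is in turn flooded, so s (ρ_m − ρ_w) = t (ρ_sed − ρ_w).
s = 1.08 km × (2190 − 1030) / (3200 − 1030) = 0.577 km.

0.577 km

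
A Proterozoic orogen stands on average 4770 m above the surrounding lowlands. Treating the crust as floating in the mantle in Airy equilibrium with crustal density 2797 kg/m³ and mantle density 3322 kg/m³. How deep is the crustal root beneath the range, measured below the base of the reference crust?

25400 m

For local isostatic compensation: the weight of the topography is balanced by the buoyancy of the root, ρ_c h = (ρ_m − ρ_c) r.
r = h · ρ_c / (ρ_m − ρ_c) = 4770 m × 2797 / (3322 − 2797) = 25400 m.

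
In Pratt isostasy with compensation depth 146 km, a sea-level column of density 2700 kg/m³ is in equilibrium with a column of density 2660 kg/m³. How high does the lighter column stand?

2.2 km

ρ_ref D = ρ (D + h) → h = D (ρ_ref − ρ)/ρ.
h = 146 km × (2700 − 2660)/2660 = 2.2 km.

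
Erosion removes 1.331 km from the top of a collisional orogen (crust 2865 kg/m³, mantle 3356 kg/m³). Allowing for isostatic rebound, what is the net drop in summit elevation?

Rebound u = e ρ_c/ρ_m = 1.331 km × 2865/3356 = 1.136 km.
Net surface drop = e − u = 1.331 km − 1.136 km = e (ρ_m − ρ_c)/ρ_m = 0.195 km.

0.195 km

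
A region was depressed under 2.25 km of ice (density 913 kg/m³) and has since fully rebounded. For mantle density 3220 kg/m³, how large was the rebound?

0.638 km

Removing the load lets mantle flow back in; uplift u satisfies ρ_ice t = ρ_m u.
u = t ρ_ice/ρ_m = 2.25 km × 913/3220 = 0.638 km.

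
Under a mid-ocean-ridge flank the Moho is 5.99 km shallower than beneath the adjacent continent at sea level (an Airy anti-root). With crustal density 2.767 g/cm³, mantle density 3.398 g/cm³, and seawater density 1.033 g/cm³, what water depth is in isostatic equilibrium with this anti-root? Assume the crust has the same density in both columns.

Replacing a thickness d of crust by seawater at the top must be balanced by replacing crust with mantle at the base: d (ρ_c − ρ_w) = a (ρ_m − ρ_c).
d = a (ρ_m − ρ_c)/(ρ_c − ρ_w) = 5.99 km × 0.631/1.734 = 2.18 km.

2.18 km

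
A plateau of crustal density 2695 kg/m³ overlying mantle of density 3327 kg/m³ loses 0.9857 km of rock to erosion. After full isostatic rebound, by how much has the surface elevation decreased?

Rebound u = e ρ_c/ρ_m = 0.9857 km × 2695/3327 = 0.7985 km.
Net surface drop = e − u = 0.9857 km − 0.7985 km = e (ρ_m − ρ_c)/ρ_m = 0.187 km.

0.187 km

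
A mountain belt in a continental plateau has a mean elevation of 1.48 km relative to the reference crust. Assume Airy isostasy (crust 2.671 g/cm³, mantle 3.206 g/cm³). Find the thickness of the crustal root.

7.39 km

In Airy isostatic equilibrium: the weight of the topography is balanced by the buoyancy of the root, ρ_c h = (ρ_m − ρ_c) r.
r = h · ρ_c / (ρ_m − ρ_c) = 1.48 km × 2.671 / (3.206 − 2.671) = 7.39 km.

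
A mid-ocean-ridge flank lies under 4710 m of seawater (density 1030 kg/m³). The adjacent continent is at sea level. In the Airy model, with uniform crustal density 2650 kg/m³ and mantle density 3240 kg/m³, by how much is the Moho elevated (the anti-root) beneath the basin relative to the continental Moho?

In Airy isostatic equilibrium: replacing crust with seawater at the top is compensated by replacing crust with mantle at the base: d (ρ_c − ρ_w) = a (ρ_m − ρ_c).
a = d (ρ_c − ρ_w)/(ρ_m − ρ_c) = 4710 m × 1620/590 = 12900 m.

12900 m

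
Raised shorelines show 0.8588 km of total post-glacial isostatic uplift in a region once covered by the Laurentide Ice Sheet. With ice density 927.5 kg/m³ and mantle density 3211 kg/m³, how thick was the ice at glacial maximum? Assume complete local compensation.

u = t ρ_ice/ρ_m → t = u ρ_m/ρ_ice = 0.8588 km × 3211/927.5 = 2.97 km.

2.97 km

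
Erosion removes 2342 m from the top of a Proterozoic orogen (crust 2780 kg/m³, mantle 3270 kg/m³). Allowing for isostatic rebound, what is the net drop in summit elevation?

351 m

Rebound u = e ρ_c/ρ_m = 2342 m × 2780/3270 = 1991 m.
Net surface drop = e − u = 2342 m − 1991 m = e (ρ_m − ρ_c)/ρ_m = 351 m.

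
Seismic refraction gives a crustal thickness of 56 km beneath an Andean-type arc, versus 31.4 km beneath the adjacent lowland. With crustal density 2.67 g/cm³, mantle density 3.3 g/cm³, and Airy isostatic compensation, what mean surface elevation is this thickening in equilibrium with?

Excess crust Δ = 56 km − 31.4 km = 24.6 km, split between elevation h and root r with h + r = Δ.
Airy balance ρ_c h = (ρ_m − ρ_c) r gives r = h ρ_c/(ρ_m − ρ_c), so h (1 + ρ_c/(ρ_m − ρ_c)) = Δ, i.e. h = Δ (ρ_m − ρ_c)/ρ_m.
h = 24.6 km × 0.63/3.3 = 4.7 km.

4.7 km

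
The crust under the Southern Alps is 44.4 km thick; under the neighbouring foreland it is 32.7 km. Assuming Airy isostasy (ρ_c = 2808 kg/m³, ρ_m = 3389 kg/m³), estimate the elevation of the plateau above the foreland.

Excess crust Δ = 44.4 km − 32.7 km = 11.7 km, split between elevation h and root r with h + r = Δ.
Airy balance ρ_c h = (ρ_m − ρ_c) r gives r = h ρ_c/(ρ_m − ρ_c), so h (1 + ρ_c/(ρ_m − ρ_c)) = Δ, i.e. h = Δ (ρ_m − ρ_c)/ρ_m.
h = 11.7 km × 581/3389 = 2.01 km.

2.01 km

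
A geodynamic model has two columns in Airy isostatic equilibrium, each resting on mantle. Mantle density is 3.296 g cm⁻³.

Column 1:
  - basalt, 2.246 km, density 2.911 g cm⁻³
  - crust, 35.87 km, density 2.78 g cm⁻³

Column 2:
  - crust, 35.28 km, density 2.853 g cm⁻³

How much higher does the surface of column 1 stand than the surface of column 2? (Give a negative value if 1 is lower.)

For any compensation level in the mantle, the mantle terms cancel and isostasy reduces to e = (Σt_1 − Σt_2) − (Σ(ρt)_1 − Σ(ρt)_2) / ρ_m.
Σt_1 = 38.116 km; Σt_2 = 35.28 km; Σ(ρt)_1 = 106.256706; Σ(ρt)_2 = 100.65384 (in km·g cm⁻³).
e = (38.116 − 35.28) − (106.256706 − 100.65384) / 3.296 = 1.14 km.

1.14 km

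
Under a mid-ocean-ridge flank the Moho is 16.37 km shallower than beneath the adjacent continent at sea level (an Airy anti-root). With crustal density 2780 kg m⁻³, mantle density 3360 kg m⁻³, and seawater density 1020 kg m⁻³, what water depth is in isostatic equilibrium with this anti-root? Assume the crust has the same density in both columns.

Replacing a thickness d of crust by seawater at the top must be balanced by replacing crust with mantle at the base: d (ρ_c − ρ_w) = a (ρ_m − ρ_c).
d = a (ρ_m − ρ_c)/(ρ_c − ρ_w) = 16.37 km × 580/1760 = 5.39 km.

5.39 km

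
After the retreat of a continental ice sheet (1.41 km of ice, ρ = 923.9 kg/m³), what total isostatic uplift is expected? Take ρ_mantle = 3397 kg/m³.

0.383 km

Removing the load lets mantle flow back in; uplift u satisfies ρ_ice t = ρ_m u.
u = t ρ_ice/ρ_m = 1.41 km × 923.9/3397 = 0.383 km.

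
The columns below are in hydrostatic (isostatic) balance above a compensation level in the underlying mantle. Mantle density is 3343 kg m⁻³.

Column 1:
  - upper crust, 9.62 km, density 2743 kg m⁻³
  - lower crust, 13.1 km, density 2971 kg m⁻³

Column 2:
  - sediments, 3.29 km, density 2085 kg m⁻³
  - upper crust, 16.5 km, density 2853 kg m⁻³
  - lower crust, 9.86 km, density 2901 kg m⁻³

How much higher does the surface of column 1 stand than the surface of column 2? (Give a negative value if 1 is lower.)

For any compensation level in the mantle, the mantle terms cancel and isostasy reduces to e = (Σt_1 − Σt_2) − (Σ(ρt)_1 − Σ(ρt)_2) / ρ_m.
Σt_1 = 22.72 km; Σt_2 = 29.65 km; Σ(ρt)_1 = 65307.76; Σ(ρt)_2 = 82538.01 (in km·kg m⁻³).
e = (22.72 − 29.65) − (65307.76 − 82538.01) / 3343 = −1.78 km.

−1.78 km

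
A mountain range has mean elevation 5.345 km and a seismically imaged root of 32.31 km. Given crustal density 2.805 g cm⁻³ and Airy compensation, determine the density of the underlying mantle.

3.27 g cm⁻³

Airy balance: ρ_c h = (ρ_m − ρ_c) r → ρ_m = ρ_c (1 + h/r).
ρ_m = 2.805 × (1 + 5.345 km/32.31 km) = 3.27 g cm⁻³.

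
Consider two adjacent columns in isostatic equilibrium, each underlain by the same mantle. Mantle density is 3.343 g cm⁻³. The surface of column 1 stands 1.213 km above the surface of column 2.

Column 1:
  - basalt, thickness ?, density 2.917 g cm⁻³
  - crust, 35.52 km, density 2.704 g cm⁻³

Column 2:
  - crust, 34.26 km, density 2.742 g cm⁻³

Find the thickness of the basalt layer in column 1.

Take the compensation level at the base of the deeper column (depth z_c below the surface of column 1) and equate Σ ρ_i t_i down to z_c; mantle fills any gap and the z_c terms cancel.
Column 1: x×2.917 + 35.52×2.704 + (z_c − 35.52 − x)×3.343
Column 2: 1.213×0 + 34.26×2.742 + (z_c − 1.213 − 34.26)×3.343
The z_c×3.343 term appears on both sides and cancels. Collect the known terms of each column as K = Σ(ρt)_known − 3.343 × (depth of known layers): K_1 = 96.04608 − 3.343×35.52 = −22.69728; K_2 = 93.94092 − 3.343×(1.213 + 34.26) = −24.645319.
Balance: K_1 − x×(3.343 − 2.917) = K_2, so x = (K_1 − K_2)/(3.343 − 2.917) = 1.94804/0.426 = 4.57 km.

4.57 km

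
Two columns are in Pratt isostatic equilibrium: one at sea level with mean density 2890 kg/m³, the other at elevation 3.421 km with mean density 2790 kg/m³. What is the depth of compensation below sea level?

95.4 km

ρ_ref D = ρ (D + h) → D (ρ_ref − ρ) = ρ h.
D = ρ h/(ρ_ref − ρ) = 2790 × 3.421 km/(2890 − 2790) = 95.4 km.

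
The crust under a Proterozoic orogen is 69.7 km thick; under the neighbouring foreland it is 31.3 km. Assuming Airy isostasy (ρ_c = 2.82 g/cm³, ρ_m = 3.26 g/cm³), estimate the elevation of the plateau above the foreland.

5.18 km

Excess crust Δ = 69.7 km − 31.3 km = 38.4 km, split between elevation h and root r with h + r = Δ.
Airy balance ρ_c h = (ρ_m − ρ_c) r gives r = h ρ_c/(ρ_m − ρ_c), so h (1 + ρ_c/(ρ_m − ρ_c)) = Δ, i.e. h = Δ (ρ_m − ρ_c)/ρ_m.
h = 38.4 km × 0.44/3.26 = 5.18 km.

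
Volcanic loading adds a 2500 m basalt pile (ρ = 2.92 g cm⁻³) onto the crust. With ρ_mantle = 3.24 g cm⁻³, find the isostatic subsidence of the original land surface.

Subaerial loading: s = t ρ_load / ρ_m.
s = 2500 m × 2.92/3.24 = 2250 m.

2250 m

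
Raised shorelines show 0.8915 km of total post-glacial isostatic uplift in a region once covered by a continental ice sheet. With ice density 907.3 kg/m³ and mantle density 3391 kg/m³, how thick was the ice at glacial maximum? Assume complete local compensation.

3.33 km

u = t ρ_ice/ρ_m → t = u ρ_m/ρ_ice = 0.8915 km × 3391/907.3 = 3.33 km.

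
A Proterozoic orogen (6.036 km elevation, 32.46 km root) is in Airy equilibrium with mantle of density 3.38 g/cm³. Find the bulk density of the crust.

ρ_c h = (ρ_m − ρ_c) r → ρ_c (h + r) = ρ_m r → ρ_c = ρ_m r / (h + r).
ρ_c = 3.38 × 32.46 km / (6.036 km + 32.46 km) = 2.85 g/cm³.

2.85 g/cm³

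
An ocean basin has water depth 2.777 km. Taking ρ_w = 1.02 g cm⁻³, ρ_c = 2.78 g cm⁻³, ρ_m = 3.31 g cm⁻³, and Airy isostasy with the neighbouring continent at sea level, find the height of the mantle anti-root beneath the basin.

9.22 km

In Airy isostatic equilibrium: replacing crust with seawater at the top is compensated by replacing crust with mantle at the base: d (ρ_c − ρ_w) = a (ρ_m − ρ_c).
a = d (ρ_c − ρ_w)/(ρ_m − ρ_c) = 2.777 km × 1.76/0.53 = 9.22 km.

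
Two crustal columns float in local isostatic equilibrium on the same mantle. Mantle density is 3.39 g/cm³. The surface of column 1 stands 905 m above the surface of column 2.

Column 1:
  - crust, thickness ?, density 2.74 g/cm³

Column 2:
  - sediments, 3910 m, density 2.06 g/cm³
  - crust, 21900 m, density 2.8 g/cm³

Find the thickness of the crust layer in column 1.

32600 m

Take the compensation level at the base of the deeper column (depth z_c below the surface of column 1) and equate Σ ρ_i t_i down to z_c; mantle fills any gap and the z_c terms cancel.
Column 1: x×2.74 + (z_c − 0 − x)×3.39
Column 2: 905×0 + 3910×2.06 + 21900×2.8 + (z_c − 905 − 25810)×3.39
The z_c×3.39 term appears on both sides and cancels. Collect the known terms of each column as K = Σ(ρt)_known − 3.39 × (depth of known layers): K_1 = 0 − 3.39×0 = 0; K_2 = 69374.6 − 3.39×(905 + 25810) = −21189.25.
Balance: K_1 − x×(3.39 − 2.74) = K_2, so x = (K_1 − K_2)/(3.39 − 2.74) = 21189.2/0.65 = 32600 m.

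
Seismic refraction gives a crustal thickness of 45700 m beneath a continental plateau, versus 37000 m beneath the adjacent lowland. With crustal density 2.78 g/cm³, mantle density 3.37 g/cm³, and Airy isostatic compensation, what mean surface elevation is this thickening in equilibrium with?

Excess crust Δ = 45700 m − 37000 m = 8700 m, split between elevation h and root r with h + r = Δ.
Airy balance ρ_c h = (ρ_m − ρ_c) r gives r = h ρ_c/(ρ_m − ρ_c), so h (1 + ρ_c/(ρ_m − ρ_c)) = Δ, i.e. h = Δ (ρ_m − ρ_c)/ρ_m.
h = 8700 m × 0.59/3.37 = 1520 m.

1520 m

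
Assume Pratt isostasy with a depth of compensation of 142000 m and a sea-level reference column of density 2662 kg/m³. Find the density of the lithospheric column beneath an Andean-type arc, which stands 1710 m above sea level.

2630 kg/m³

Pratt balance: ρ_ref D = ρ (D + h).
ρ = ρ_ref D/(D + h) = 2662 × 142000 m/(142000 m + 1710 m) = 2630 kg/m³.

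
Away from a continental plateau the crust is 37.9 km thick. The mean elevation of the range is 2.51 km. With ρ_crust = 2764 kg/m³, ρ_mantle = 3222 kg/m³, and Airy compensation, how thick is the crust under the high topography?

Root depth r = h ρ_c / (ρ_m − ρ_c) = 2.51 km × 2764 / 458 = 15.15 km.
Total thickness = T + h + r = 37.9 km + 2.51 km + 15.15 km = 55.6 km.

55.6 km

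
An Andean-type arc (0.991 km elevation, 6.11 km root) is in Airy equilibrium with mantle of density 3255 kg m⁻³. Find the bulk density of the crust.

ρ_c h = (ρ_m − ρ_c) r → ρ_c (h + r) = ρ_m r → ρ_c = ρ_m r / (h + r).
ρ_c = 3255 × 6.11 km / (0.991 km + 6.11 km) = 2800 kg m⁻³.

2800 kg m⁻³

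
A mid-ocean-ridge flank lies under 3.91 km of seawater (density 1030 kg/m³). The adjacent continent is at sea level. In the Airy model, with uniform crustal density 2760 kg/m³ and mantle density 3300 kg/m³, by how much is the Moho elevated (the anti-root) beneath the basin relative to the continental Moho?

12.5 km

For local isostatic compensation: replacing crust with seawater at the top is compensated by replacing crust with mantle at the base: d (ρ_c − ρ_w) = a (ρ_m − ρ_c).
a = d (ρ_c − ρ_w)/(ρ_m − ρ_c) = 3.91 km × 1730/540 = 12.5 km.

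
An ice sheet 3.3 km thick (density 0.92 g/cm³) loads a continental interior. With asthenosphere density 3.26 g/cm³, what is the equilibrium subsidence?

0.931 km

By Archimedes' principle applied to the lithosphere: the ice load ρ_ice t is balanced by mantle displaced below, ρ_m s.
s = t ρ_ice / ρ_m = 3.3 km × 0.92/3.26 = 0.931 km.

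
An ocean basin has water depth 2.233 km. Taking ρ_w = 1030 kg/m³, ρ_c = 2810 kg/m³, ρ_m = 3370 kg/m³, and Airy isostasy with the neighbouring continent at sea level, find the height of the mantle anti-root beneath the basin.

In Airy isostatic equilibrium: replacing crust with seawater at the top is compensated by replacing crust with mantle at the base: d (ρ_c − ρ_w) = a (ρ_m − ρ_c).
a = d (ρ_c − ρ_w)/(ρ_m − ρ_c) = 2.233 km × 1780/560 = 7.1 km.

7.1 km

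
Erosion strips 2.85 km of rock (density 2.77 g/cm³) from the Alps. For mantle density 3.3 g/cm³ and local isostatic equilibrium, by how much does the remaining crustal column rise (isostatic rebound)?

Unloading: uplift u = e ρ_c/ρ_m = 2.85 km × 2.77/3.3 = 2.39 km.

2.39 km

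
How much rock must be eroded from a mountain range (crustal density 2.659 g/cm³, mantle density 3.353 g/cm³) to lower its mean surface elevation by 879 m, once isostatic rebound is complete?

4250 m

Net drop Δ = e − u = e − e ρ_c/ρ_m = e (ρ_m − ρ_c)/ρ_m.
e = Δ ρ_m/(ρ_m − ρ_c) = 879 m × 3.353/0.694 = 4250 m.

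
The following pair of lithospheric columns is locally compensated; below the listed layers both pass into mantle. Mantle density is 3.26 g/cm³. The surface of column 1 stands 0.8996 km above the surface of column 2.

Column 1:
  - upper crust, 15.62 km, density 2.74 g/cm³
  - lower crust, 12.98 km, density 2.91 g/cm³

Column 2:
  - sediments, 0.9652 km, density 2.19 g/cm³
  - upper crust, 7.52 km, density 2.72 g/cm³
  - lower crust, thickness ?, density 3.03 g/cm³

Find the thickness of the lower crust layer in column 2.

20.2 km

Take the compensation level at the base of the deeper column (depth z_c below the surface of column 1) and equate Σ ρ_i t_i down to z_c; mantle fills any gap and the z_c terms cancel.
Column 1: 15.62×2.74 + 12.98×2.91 + (z_c − 28.6)×3.26
Column 2: 0.8996×0 + 0.9652×2.19 + 7.52×2.72 + x×3.03 + (z_c − 0.8996 − 8.4852 − x)×3.26
The z_c×3.26 term appears on both sides and cancels. Collect the known terms of each column as K = Σ(ρt)_known − 3.26 × (depth of known layers): K_1 = 80.5706 − 3.26×28.6 = −12.6654; K_2 = 22.568188 − 3.26×(0.8996 + 8.4852) = −8.02626.
Balance: K_1 = K_2 − x×(3.26 − 3.03), so x = (K_2 − K_1)/(3.26 − 3.03) = 4.63914/0.23 = 20.2 km.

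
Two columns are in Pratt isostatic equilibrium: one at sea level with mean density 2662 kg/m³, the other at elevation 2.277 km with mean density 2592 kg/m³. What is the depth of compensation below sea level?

84.3 km

ρ_ref D = ρ (D + h) → D (ρ_ref − ρ) = ρ h.
D = ρ h/(ρ_ref − ρ) = 2592 × 2.277 km/(2662 − 2592) = 84.3 km.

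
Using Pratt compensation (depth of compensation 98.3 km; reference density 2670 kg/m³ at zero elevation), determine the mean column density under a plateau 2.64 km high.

2600 kg/m³

Pratt balance: ρ_ref D = ρ (D + h).
ρ = ρ_ref D/(D + h) = 2670 × 98.3 km/(98.3 km + 2.64 km) = 2600 kg/m³.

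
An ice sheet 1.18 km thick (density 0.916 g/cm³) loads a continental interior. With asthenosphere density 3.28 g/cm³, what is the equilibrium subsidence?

By Archimedes' principle applied to the lithosphere: the ice load ρ_ice t is balanced by mantle displaced below, ρ_m s.
s = t ρ_ice / ρ_m = 1.18 km × 0.916/3.28 = 0.33 km.

0.33 km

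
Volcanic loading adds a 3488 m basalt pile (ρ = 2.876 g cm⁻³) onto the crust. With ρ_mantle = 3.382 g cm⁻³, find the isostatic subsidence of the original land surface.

Subaerial loading: s = t ρ_load / ρ_m.
s = 3488 m × 2.876/3.382 = 2970 m.

2970 m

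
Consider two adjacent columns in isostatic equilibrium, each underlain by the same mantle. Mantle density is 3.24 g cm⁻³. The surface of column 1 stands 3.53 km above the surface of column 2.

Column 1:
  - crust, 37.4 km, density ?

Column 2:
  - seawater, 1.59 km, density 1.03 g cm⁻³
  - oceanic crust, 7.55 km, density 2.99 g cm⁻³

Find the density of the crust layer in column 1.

Take the compensation level at the base of the deeper column (depth z_c below the surface of column 1) and equate Σ ρ_i t_i down to z_c; mantle fills any gap and the z_c terms cancel.
Column 1: 37.4×ρ + (z_c − 37.4)×3.24
Column 2: 3.53×0 + 1.59×1.03 + 7.55×2.99 + (z_c − 3.53 − 9.14)×3.24
The z_c×3.24 term appears on both sides and cancels. Collect the known terms of each column as K = Σ(ρt)_known − 3.24 × (depth of known layers): K_1 = 0 − 3.24×37.4 = −121.176; K_2 = 24.2122 − 3.24×(3.53 + 9.14) = −16.8386.
Balance: K_1 + 37.4×ρ = K_2, so ρ = (K_2 − K_1)/37.4 = 104.337/37.4 = 2.79 g cm⁻³.

2.79 g cm⁻³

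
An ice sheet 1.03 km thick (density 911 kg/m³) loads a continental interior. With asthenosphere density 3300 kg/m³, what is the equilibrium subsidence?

For local isostatic compensation: the ice load ρ_ice t is balanced by mantle displaced below, ρ_m s.
s = t ρ_ice / ρ_m = 1.03 km × 911/3300 = 0.284 km.

0.284 km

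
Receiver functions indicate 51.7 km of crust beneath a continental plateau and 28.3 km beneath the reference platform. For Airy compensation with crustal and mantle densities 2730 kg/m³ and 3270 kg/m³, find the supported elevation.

3.86 km

Excess crust Δ = 51.7 km − 28.3 km = 23.4 km, split between elevation h and root r with h + r = Δ.
Airy balance ρ_c h = (ρ_m − ρ_c) r gives r = h ρ_c/(ρ_m − ρ_c), so h (1 + ρ_c/(ρ_m − ρ_c)) = Δ, i.e. h = Δ (ρ_m − ρ_c)/ρ_m.
h = 23.4 km × 540/3270 = 3.86 km.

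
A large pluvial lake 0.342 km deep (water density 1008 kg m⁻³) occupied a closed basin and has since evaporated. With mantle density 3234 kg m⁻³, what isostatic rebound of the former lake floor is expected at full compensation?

u = d ρ_w/ρ_m = 0.342 km × 1008/3234 = 0.107 km.

0.107 km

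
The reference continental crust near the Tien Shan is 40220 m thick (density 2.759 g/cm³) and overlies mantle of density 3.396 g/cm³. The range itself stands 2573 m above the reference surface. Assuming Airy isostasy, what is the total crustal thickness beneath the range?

53900 m

Root depth r = h ρ_c / (ρ_m − ρ_c) = 2573 m × 2.759 / 0.637 = 11140 m.
Total thickness = T + h + r = 40220 m + 2573 m + 11140 m = 53900 m.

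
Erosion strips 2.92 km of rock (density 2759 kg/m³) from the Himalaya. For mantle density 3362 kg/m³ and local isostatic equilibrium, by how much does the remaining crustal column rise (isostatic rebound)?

2.4 km

Unloading: uplift u = e ρ_c/ρ_m = 2.92 km × 2759/3362 = 2.4 km.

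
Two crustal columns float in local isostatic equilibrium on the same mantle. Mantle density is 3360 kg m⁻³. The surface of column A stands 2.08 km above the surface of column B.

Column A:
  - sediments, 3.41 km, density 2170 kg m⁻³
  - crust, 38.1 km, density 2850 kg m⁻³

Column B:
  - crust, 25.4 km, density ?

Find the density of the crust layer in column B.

2710 kg m⁻³

Take the compensation level at the base of the deeper column (depth z_c below the surface of column A) and equate Σ ρ_i t_i down to z_c; mantle fills any gap and the z_c terms cancel.
Column A: 3.41×2170 + 38.1×2850 + (z_c − 41.51)×3360
Column B: 2.08×0 + 25.4×ρ + (z_c − 2.08 − 25.4)×3360
The z_c×3360 term appears on both sides and cancels. Collect the known terms of each column as K = Σ(ρt)_known − 3360 × (depth of known layers): K_A = 115984.7 − 3360×41.51 = −23488.9; K_B = 0 − 3360×(2.08 + 25.4) = −92332.8.
Balance: K_A = K_B + 25.4×ρ, so ρ = (K_A − K_B)/25.4 = 68843.9/25.4 = 2710 kg m⁻³.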